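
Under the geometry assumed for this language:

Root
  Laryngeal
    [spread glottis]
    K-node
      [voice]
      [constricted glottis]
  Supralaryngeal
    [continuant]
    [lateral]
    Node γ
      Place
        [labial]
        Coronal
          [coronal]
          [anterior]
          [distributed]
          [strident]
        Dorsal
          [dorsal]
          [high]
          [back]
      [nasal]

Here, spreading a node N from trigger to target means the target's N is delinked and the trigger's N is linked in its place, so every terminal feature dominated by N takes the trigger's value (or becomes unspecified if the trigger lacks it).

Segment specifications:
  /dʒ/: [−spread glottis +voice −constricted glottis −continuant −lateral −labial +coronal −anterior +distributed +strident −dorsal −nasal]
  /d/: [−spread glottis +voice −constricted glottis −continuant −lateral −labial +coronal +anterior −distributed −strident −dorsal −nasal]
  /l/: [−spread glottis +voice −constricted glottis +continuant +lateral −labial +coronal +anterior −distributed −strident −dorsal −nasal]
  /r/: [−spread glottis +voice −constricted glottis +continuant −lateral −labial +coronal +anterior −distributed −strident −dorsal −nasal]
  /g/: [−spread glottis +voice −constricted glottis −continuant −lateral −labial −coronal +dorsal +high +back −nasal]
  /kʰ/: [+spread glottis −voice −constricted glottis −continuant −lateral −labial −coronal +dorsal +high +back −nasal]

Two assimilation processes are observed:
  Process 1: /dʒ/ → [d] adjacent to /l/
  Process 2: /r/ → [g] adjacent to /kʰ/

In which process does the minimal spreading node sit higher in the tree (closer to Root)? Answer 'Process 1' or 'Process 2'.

Process 2

In Process 1, [anterior], [distributed], [strident] change, so the minimal spreading node is Coronal at depth 4.
Process 2: the features that change are [continuant], [coronal], [anterior], [distributed], [strident], [dorsal], [high], [back]; the minimal node is Supralaryngeal (depth 1).
Supralaryngeal (depth 1) sits above Coronal (depth 4), making Process 2 the one with the higher spreading node.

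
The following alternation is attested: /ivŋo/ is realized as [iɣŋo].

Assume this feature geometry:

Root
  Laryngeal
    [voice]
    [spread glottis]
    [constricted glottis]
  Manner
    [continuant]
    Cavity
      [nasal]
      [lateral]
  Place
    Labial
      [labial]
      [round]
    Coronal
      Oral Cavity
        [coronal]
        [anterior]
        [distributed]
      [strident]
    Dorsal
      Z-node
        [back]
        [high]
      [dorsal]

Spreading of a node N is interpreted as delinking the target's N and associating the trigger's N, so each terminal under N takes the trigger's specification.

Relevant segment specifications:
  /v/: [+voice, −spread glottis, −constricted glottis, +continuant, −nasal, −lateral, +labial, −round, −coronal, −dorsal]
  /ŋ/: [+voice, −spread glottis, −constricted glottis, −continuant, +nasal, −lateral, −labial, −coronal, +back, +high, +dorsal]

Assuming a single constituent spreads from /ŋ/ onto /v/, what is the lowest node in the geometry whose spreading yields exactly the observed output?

The alternation /v/ → [ɣ] changes [labial], [round], [dorsal], [high], [back] and nothing else.
These terminals are all dominated by Place, and no proper subconstituent of Place covers them all; Place is their lowest common ancestor.
If Place spreads, every terminal under it takes /ŋ/'s value, producing [ɣ] as observed.
[nasal], [continuant] — on which /ŋ/ differs from /v/ — are unchanged, so Root cannot have spread; the constituent is no larger than Place.

Place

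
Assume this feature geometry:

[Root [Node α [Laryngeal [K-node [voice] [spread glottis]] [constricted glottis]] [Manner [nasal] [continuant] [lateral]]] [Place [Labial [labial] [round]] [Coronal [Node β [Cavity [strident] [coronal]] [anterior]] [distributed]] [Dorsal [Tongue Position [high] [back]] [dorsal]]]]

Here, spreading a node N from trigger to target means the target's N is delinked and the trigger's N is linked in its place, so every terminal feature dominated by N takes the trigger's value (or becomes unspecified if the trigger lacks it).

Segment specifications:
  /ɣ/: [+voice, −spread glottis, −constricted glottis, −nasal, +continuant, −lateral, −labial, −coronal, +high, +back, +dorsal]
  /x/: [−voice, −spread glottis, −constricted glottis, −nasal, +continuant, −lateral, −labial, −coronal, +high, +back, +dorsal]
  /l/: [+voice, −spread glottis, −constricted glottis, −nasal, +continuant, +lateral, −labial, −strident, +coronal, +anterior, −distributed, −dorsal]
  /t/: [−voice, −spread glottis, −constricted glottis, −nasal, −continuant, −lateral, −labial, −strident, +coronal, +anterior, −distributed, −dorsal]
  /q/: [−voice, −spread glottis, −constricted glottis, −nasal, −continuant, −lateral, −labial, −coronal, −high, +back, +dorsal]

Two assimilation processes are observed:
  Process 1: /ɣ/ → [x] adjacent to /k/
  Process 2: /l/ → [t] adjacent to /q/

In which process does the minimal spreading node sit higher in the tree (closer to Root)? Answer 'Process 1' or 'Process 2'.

Process 2

Process 1 alters [voice]; the lowest dominating node is [voice] (depth 4 from Root).
Process 2 alters [voice], [continuant], [lateral]; the lowest common ancestor is Node α (depth 1 from Root).
Node α is closer to Root than [voice], so Process 2 spreads the higher node.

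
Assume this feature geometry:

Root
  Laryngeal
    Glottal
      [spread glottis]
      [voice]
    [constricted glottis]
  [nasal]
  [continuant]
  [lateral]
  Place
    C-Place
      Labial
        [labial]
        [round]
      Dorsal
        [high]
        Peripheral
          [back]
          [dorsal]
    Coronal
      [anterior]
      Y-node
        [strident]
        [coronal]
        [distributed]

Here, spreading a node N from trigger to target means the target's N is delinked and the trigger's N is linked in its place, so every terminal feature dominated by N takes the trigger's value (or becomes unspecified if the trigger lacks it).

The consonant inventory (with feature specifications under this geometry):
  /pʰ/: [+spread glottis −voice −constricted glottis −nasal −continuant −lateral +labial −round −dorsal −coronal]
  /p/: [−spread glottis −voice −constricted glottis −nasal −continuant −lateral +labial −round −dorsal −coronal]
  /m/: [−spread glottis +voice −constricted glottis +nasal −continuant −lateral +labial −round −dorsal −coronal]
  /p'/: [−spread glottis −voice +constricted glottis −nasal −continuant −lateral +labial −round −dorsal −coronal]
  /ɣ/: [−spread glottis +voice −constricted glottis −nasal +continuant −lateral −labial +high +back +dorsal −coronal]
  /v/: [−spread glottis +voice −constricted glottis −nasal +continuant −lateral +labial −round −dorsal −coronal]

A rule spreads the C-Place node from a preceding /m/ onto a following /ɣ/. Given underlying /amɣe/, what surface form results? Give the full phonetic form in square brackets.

[amve]

Terminals under C-Place in this geometry: [labial], [round], [high], [back], [dorsal].
Spreading C-Place from /m/ onto /ɣ/ replaces those values with /m/'s: [+labial], [−round], [−dorsal]. Features outside C-Place ([spread glottis], [voice], [constricted glottis], …) stay as in /ɣ/.
This feature bundle is that of [v], so /amɣe/ surfaces as [amve].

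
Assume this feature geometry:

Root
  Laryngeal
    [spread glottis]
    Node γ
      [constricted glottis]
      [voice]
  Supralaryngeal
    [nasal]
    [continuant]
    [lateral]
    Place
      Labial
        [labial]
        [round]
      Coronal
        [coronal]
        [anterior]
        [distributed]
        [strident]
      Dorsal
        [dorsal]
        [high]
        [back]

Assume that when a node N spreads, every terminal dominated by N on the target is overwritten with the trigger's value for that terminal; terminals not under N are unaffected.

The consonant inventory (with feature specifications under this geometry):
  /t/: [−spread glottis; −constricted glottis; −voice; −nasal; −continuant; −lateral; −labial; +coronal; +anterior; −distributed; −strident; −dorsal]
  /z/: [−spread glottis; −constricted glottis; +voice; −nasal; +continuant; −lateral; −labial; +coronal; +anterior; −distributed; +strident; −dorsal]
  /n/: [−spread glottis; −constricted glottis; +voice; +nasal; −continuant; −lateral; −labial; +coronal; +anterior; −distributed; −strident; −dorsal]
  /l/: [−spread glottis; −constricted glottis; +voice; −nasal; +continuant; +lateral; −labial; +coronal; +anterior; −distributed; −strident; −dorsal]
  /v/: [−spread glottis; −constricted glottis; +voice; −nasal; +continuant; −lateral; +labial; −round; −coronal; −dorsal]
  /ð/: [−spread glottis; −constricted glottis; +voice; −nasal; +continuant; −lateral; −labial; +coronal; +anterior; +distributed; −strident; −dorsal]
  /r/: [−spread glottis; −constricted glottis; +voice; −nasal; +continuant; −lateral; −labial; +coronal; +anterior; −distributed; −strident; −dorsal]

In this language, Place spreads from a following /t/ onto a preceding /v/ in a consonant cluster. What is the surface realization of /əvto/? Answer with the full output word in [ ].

[ərto]

Terminals under Place in this geometry: [labial], [round], [coronal], [anterior], [distributed], [strident], [dorsal], [high], [back].
Spreading Place from /t/ onto /v/ replaces those values with /t/'s: [−labial], [+coronal], [+anterior], [−distributed], [−strident], [−dorsal]. Features outside Place ([spread glottis], [constricted glottis], [voice], …) stay as in /v/.
This feature bundle is that of [r], so /əvto/ surfaces as [ərto].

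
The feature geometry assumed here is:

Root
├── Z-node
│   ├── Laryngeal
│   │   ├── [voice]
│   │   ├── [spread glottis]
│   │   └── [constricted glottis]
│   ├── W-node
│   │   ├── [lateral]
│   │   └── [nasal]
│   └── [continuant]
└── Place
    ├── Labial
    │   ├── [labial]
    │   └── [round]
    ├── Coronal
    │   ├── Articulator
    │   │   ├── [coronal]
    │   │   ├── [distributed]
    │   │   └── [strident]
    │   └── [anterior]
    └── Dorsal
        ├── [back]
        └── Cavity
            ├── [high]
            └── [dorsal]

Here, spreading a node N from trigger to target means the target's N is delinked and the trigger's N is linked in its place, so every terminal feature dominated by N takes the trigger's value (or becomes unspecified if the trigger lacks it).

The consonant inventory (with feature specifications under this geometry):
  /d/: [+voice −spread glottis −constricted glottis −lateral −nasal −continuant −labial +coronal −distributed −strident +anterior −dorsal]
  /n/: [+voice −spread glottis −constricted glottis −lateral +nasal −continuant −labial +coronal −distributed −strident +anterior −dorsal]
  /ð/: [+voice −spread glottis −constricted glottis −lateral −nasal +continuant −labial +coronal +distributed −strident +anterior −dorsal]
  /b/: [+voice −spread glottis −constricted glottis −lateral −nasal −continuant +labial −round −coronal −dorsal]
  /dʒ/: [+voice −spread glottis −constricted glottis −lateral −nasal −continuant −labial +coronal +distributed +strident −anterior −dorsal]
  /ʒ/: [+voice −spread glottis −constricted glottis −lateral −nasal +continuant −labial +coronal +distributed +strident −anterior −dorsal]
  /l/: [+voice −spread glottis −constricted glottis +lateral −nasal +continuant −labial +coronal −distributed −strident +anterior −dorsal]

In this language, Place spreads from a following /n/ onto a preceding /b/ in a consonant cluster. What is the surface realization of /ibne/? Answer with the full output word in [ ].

The Place node dominates the terminals [labial], [round], [coronal], [distributed], [strident], [anterior], [back], [high], [dorsal].
The target acquires /n/'s values for everything under Place — [−labial], [+coronal], [−distributed], [−strident], [+anterior], [−dorsal] — while keeping its own [voice], [spread glottis], [constricted glottis], ….
The resulting bundle matches /d/ in the inventory; substituting it for /b/ gives [idne].

[idne]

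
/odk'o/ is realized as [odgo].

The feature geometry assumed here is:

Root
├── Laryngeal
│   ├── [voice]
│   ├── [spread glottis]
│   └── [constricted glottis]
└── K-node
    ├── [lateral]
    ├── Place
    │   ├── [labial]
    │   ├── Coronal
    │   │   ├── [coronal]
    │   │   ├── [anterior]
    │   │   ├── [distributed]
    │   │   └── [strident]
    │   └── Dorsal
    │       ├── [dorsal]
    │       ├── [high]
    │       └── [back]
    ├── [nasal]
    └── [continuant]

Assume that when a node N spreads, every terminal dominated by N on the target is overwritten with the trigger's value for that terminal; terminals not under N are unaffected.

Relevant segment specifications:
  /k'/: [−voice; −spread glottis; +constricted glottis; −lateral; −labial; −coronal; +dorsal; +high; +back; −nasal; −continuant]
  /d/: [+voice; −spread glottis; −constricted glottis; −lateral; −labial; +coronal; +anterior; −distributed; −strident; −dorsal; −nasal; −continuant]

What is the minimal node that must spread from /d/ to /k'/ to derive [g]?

Laryngeal

The alternation /k'/ → [g] changes [voice], [constricted glottis] and nothing else.
These terminals are all dominated by Laryngeal, and no proper subconstituent of Laryngeal covers them all; Laryngeal is their lowest common ancestor.
Spreading Laryngeal from /d/ overwrites each of those terminals with /d/'s values, yielding exactly [g].
Had Root spread, [coronal], [dorsal] would have taken /d/'s values; they stay as in /k'/, confirming the spreading constituent is exactly Laryngeal.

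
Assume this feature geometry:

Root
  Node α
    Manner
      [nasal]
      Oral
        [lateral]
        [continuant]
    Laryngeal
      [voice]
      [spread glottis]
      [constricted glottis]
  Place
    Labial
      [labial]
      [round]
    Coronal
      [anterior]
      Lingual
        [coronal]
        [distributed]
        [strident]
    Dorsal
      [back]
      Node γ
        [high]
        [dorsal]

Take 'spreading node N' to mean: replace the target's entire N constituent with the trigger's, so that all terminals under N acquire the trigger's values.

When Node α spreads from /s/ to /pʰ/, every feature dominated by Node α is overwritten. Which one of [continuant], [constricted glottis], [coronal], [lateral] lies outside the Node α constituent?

[coronal]

Node α dominates exactly [nasal], [lateral], [continuant], [voice], [spread glottis], [constricted glottis].
Spreading Node α replaces [constricted glottis], [lateral], [continuant] with the trigger's values, since each sits inside the Node α constituent.
[coronal] attaches under Lingual, not under Node α, so /pʰ/ retains its own value for [coronal].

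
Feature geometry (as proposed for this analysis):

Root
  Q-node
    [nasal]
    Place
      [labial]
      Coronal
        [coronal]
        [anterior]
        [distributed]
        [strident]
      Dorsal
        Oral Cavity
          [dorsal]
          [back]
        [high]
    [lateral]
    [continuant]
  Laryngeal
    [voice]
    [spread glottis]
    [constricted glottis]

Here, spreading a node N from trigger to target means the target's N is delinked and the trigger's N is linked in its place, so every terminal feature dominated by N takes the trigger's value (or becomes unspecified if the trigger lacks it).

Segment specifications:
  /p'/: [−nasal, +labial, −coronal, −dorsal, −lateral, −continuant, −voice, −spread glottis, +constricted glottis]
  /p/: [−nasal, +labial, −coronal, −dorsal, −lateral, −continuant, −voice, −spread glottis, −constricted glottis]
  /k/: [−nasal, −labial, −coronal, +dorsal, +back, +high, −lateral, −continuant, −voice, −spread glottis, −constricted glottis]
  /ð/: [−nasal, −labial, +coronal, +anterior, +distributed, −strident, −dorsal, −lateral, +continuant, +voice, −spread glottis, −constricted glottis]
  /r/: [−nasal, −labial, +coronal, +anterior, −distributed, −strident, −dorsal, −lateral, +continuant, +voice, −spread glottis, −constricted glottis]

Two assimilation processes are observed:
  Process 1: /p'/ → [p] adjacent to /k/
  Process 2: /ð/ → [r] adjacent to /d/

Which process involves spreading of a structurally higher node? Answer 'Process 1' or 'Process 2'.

Process 1

In Process 1, [constricted glottis] changes, so the minimal spreading node is [constricted glottis] at depth 2.
Process 2 alters [distributed]; the lowest dominating node is [distributed] (depth 4 from Root).
Depth 2 < depth 4; Process 1 involves the structurally higher constituent [constricted glottis].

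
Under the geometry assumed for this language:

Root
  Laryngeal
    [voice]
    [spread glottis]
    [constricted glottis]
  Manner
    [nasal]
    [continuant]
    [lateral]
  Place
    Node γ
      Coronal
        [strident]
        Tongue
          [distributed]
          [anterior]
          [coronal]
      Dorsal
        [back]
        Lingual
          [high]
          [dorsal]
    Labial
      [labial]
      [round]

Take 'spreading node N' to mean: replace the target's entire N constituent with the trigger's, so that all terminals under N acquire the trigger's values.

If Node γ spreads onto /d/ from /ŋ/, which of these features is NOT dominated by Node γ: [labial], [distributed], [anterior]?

Node γ dominates exactly [strident], [distributed], [anterior], [coronal], [back], [high], [dorsal].
Of the listed options, [distributed], [anterior] are among these and would be overwritten by spreading Node γ.
[labial] is not within the Node γ subtree (it hangs from Labial), so /d/'s [labial] value survives.

[labial]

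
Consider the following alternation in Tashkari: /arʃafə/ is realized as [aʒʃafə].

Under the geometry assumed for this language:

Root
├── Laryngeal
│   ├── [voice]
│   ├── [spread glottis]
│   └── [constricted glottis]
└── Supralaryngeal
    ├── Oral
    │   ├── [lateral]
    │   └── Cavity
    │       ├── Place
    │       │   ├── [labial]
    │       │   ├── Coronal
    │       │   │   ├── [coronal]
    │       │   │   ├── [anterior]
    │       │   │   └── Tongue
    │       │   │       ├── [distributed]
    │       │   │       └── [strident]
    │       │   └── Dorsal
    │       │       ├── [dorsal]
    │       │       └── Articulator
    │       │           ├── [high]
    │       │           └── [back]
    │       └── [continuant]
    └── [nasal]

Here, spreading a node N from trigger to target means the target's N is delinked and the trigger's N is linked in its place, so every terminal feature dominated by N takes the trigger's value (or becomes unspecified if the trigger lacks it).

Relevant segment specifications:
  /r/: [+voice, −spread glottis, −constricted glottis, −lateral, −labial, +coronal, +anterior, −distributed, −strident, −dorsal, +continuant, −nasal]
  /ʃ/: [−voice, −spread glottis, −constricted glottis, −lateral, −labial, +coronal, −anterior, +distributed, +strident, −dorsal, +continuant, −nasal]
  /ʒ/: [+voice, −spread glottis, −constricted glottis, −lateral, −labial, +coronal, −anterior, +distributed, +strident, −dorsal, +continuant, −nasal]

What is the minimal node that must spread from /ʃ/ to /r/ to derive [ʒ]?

Coronal

Comparing /r/ with its surface form [ʒ], the features that change are [anterior], [distributed], [strident].
These terminals are all dominated by Coronal, and no proper subconstituent of Coronal covers them all; Coronal is their lowest common ancestor.
Delinking /r/'s Coronal and associating /ʃ/'s Coronal gives precisely the feature bundle of [ʒ].
[voice], a feature on which the two segments disagree outside Coronal, is unchanged — nothing dominating it spread, and Coronal is the minimal sufficient constituent.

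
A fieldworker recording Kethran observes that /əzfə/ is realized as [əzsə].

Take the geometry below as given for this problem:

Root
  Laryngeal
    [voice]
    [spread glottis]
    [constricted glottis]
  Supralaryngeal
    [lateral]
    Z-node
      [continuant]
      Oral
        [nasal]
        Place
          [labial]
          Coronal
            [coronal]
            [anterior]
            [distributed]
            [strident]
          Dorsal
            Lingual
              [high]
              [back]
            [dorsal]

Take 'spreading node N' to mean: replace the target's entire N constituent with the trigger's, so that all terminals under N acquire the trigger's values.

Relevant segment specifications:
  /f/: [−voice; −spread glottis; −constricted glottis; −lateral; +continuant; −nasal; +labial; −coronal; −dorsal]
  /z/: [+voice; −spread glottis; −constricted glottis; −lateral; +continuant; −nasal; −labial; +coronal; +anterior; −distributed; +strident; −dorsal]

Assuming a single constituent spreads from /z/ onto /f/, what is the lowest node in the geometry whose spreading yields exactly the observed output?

/f/ and [s] differ in [labial], [coronal], [anterior], [distributed], [strident]; every other specified feature is identical.
In this geometry the lowest node dominating all of them is Place: every daughter of Place dominates only a proper subset, so no lower node suffices.
Delinking /f/'s Place and associating /z/'s Place gives precisely the feature bundle of [s].
[voice], a feature on which the two segments disagree outside Place, is unchanged — nothing dominating it spread, and Place is the minimal sufficient constituent.

Place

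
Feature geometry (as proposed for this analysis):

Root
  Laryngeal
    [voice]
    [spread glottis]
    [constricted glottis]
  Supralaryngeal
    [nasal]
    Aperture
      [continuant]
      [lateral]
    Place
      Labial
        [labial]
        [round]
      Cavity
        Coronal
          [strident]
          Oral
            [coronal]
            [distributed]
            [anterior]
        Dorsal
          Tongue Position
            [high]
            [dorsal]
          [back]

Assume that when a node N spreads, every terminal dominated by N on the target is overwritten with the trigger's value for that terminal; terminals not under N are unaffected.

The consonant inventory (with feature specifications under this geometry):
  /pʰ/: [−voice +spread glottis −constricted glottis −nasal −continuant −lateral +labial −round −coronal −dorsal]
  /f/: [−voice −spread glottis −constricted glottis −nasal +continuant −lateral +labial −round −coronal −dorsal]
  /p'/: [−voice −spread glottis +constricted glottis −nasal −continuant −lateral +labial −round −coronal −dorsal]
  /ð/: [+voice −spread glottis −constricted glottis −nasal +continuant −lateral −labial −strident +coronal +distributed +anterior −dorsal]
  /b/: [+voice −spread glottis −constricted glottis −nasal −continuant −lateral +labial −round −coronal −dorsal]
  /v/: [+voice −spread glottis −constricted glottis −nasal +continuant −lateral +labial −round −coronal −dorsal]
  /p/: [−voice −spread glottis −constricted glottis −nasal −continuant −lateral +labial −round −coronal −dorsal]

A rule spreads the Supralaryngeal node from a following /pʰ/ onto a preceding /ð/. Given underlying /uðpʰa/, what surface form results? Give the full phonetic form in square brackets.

The Supralaryngeal node dominates the terminals [nasal], [continuant], [lateral], [labial], [round], [strident], [coronal], [distributed], [anterior], [high], [dorsal], [back].
After delinking /ð/'s Supralaryngeal and linking /pʰ/'s, the affected terminals become [−nasal], [−continuant], [−lateral], [+labial], [−round], [−coronal], [−dorsal]; [voice], [spread glottis], [constricted glottis] (outside Supralaryngeal) are retained from /ð/.
Among the inventory, only /b/ has exactly this specification, giving the surface form [ubpʰa].

[ubpʰa]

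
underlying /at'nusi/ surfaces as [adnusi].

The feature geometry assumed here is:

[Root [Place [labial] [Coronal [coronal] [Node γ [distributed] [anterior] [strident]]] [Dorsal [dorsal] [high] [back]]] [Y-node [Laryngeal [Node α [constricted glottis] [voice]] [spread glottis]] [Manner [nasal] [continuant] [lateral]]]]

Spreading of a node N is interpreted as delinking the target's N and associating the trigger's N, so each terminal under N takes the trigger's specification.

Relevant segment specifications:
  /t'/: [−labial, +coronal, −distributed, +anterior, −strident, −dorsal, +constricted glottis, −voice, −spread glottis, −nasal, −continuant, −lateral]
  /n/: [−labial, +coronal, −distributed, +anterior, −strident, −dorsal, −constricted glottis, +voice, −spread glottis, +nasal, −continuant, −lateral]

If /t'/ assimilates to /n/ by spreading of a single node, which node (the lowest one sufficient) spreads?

Node α

The alternation /t'/ → [d] changes [voice], [constricted glottis] and nothing else.
The smallest constituent containing every changed terminal is Node α — each of its daughters lacks at least one of the affected features.
If Node α spreads, every terminal under it takes /n/'s value, producing [d] as observed.
[nasal], a feature on which the two segments disagree outside Node α, is unchanged — nothing dominating it spread, and Node α is the minimal sufficient constituent.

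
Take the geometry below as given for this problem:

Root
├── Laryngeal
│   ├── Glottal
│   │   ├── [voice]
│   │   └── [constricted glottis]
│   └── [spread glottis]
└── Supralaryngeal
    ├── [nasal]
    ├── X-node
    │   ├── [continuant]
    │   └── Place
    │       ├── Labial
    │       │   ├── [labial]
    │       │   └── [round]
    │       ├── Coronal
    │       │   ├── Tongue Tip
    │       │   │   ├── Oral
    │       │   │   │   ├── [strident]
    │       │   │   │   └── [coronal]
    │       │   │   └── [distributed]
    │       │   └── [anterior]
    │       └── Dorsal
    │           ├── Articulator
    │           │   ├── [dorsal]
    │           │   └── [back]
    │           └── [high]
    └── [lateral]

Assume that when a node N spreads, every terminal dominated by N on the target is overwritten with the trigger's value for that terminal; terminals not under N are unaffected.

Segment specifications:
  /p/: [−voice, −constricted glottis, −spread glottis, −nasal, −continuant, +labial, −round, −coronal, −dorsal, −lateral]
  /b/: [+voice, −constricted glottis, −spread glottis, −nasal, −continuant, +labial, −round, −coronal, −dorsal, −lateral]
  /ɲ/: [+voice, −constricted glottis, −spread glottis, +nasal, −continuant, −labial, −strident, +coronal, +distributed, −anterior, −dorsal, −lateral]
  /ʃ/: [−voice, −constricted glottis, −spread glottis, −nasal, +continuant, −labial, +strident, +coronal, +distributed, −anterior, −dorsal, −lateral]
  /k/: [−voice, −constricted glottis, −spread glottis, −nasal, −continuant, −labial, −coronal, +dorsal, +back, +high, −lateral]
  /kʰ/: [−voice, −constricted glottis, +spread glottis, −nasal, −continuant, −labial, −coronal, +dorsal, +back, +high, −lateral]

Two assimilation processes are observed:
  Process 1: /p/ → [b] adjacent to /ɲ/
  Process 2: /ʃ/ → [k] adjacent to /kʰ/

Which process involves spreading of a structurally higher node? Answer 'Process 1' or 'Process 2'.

Process 2

Process 1: the feature that changes is [voice]; the minimal node is [voice] (depth 3).
Process 2: the features that change are [continuant], [coronal], [anterior], [distributed], [strident], [dorsal], [high], [back]; the minimal node is X-node (depth 2).
X-node is closer to Root than [voice], so Process 2 spreads the higher node.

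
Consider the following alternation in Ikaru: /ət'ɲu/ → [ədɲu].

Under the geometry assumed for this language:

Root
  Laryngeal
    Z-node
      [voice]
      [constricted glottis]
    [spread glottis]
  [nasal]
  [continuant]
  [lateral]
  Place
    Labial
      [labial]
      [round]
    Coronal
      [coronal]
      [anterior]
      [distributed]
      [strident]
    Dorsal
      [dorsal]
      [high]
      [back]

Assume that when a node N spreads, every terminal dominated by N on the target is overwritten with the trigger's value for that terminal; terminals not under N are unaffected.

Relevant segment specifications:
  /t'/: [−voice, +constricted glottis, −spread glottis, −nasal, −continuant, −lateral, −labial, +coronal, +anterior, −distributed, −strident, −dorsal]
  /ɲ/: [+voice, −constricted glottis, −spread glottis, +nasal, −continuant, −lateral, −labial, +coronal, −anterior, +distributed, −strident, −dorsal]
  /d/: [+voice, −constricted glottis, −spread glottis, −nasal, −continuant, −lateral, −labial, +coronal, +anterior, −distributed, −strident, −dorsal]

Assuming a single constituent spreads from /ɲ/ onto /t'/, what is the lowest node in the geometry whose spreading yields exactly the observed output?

/t'/ and [d] differ in [voice], [constricted glottis]; every other specified feature is identical.
These terminals are all dominated by Z-node, and no proper subconstituent of Z-node covers them all; Z-node is their lowest common ancestor.
If Z-node spreads, every terminal under it takes /ɲ/'s value, producing [d] as observed.
Features on which the two segments disagree outside Z-node, such as [distributed], [anterior], are unchanged — nothing dominating them spread, and Z-node is the minimal sufficient constituent.

Z-node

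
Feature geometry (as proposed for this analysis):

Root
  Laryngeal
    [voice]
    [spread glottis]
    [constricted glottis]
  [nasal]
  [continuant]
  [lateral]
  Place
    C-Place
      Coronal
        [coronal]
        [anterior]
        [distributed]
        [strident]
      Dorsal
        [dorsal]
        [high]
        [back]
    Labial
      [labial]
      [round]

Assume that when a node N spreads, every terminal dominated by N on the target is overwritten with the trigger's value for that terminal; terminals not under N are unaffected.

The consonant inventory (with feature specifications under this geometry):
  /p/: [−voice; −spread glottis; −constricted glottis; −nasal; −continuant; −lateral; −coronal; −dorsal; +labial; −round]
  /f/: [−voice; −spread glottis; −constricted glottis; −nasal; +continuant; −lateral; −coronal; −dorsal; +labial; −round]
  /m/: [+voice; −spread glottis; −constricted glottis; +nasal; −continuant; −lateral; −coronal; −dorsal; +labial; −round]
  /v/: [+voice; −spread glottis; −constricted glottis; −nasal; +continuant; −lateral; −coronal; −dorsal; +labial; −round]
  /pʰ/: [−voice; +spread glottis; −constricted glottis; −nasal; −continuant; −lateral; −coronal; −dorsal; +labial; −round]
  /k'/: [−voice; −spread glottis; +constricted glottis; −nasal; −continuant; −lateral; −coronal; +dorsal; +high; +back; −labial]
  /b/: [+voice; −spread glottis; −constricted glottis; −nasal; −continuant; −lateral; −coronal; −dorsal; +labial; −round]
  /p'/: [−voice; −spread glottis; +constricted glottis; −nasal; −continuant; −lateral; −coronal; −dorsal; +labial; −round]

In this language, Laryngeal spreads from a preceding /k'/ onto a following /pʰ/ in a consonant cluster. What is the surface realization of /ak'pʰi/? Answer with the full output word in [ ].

[ak'p'i]

Terminals under Laryngeal in this geometry: [voice], [spread glottis], [constricted glottis].
After delinking /pʰ/'s Laryngeal and linking /k'/'s, the affected terminals become [−voice], [−spread glottis], [+constricted glottis]; [nasal], [continuant], [lateral], … (outside Laryngeal) are retained from /pʰ/.
This feature bundle is that of [p'], so /ak'pʰi/ surfaces as [ak'p'i].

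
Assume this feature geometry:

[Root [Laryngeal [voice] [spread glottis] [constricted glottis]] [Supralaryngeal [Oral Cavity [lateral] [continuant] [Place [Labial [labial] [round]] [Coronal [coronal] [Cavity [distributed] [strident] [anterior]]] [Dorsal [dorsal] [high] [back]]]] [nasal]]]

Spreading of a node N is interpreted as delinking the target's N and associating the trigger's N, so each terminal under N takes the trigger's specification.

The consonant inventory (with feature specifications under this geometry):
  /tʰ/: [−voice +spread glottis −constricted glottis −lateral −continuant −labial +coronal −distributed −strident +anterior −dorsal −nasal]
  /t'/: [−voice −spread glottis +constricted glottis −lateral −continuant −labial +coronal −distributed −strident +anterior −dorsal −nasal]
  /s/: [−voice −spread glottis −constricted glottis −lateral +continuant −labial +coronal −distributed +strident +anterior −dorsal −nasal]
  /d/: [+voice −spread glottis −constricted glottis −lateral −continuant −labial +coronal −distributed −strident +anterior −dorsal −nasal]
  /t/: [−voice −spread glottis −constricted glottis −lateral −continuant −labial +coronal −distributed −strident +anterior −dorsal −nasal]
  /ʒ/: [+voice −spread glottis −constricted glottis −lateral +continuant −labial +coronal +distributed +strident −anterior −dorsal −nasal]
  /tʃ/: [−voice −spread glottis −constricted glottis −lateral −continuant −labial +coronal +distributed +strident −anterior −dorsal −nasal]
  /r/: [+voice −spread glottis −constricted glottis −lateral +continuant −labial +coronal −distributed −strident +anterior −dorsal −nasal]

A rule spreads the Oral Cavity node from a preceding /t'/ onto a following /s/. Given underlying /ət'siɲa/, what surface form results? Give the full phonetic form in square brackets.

[ət'tiɲa]

The Oral Cavity node dominates the terminals [lateral], [continuant], [labial], [round], [coronal], [distributed], [strident], [anterior], [dorsal], [high], [back].
Spreading Oral Cavity from /t'/ onto /s/ replaces those values with /t'/'s: [−lateral], [−continuant], [−labial], [+coronal], [−distributed], [−strident], [+anterior], [−dorsal]. Features outside Oral Cavity ([voice], [spread glottis], [constricted glottis], …) stay as in /s/.
Among the inventory, only /t/ has exactly this specification, giving the surface form [ət'tiɲa].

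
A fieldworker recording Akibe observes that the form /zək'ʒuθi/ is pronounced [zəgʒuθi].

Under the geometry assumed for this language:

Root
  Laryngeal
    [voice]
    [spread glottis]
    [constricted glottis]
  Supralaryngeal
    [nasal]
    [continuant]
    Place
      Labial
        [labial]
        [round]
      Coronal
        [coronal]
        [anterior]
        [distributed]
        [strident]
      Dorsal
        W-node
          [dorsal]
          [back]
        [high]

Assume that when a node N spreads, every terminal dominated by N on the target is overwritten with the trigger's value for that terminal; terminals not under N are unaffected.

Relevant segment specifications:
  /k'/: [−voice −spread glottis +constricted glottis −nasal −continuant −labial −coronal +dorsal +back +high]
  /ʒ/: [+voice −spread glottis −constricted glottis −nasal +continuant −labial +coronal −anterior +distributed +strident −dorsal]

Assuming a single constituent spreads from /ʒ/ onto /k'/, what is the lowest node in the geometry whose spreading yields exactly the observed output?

Feature comparison: [voice], [constricted glottis] differ between /k'/ and [g]; the remaining terminals match.
The smallest constituent containing every changed terminal is Laryngeal — each of its daughters lacks at least one of the affected features.
If Laryngeal spreads, every terminal under it takes /ʒ/'s value, producing [g] as observed.
[coronal], [dorsal] — on which /ʒ/ differs from /k'/ — are unchanged, so Root cannot have spread; the constituent is no larger than Laryngeal.

Laryngeal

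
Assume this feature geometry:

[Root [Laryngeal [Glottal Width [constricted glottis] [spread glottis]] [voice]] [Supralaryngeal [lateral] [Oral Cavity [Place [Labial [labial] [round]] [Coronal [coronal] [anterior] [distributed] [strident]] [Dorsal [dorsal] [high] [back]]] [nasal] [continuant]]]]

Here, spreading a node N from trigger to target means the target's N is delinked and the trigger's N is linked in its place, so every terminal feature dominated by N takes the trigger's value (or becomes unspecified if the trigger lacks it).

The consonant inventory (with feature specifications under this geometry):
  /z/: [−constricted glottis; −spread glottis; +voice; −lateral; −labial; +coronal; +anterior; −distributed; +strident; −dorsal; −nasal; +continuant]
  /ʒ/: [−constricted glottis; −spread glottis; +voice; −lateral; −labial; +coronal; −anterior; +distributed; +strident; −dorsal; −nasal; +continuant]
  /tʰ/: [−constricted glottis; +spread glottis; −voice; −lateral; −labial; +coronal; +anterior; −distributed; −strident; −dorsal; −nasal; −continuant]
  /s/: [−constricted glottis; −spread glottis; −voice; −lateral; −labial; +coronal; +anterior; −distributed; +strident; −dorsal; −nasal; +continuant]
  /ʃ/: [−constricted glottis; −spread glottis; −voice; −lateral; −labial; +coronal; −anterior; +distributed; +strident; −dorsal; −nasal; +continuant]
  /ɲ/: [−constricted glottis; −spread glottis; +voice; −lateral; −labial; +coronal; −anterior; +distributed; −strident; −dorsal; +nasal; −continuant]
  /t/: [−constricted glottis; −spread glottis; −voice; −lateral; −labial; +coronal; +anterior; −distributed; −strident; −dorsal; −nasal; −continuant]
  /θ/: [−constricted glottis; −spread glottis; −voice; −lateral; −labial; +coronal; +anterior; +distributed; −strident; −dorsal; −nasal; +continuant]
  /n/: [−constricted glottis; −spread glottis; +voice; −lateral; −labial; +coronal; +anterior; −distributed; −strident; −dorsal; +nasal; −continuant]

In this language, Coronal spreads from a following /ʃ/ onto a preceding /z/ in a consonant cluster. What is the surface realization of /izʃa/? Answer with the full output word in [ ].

Coronal immediately or transitively dominates [coronal], [anterior], [distributed], [strident].
Spreading Coronal from /ʃ/ onto /z/ replaces those values with /ʃ/'s: [+coronal], [−anterior], [+distributed], [+strident]. Features outside Coronal ([constricted glottis], [spread glottis], [voice], …) stay as in /z/.
This feature bundle is that of [ʒ], so /izʃa/ surfaces as [iʒʃa].

[iʒʃa]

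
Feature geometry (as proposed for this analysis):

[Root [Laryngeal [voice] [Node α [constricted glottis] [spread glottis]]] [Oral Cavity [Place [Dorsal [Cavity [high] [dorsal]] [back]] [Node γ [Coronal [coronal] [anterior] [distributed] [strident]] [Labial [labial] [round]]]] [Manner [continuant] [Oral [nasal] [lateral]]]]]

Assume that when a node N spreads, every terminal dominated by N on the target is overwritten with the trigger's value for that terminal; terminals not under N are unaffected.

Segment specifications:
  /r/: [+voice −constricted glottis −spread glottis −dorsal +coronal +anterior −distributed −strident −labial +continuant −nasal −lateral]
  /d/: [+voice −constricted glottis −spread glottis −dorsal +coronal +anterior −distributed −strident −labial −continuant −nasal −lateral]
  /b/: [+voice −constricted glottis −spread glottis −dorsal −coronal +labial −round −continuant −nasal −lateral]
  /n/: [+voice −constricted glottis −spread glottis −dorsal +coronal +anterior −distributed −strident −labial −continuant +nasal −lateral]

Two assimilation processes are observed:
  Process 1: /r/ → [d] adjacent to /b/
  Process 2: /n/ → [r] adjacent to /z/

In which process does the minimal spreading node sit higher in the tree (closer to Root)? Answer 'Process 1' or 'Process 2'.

In Process 1, [continuant] changes, so the minimal spreading node is [continuant] at depth 3.
Process 2: the features that change are [nasal], [continuant]; the minimal node is Manner (depth 2).
Depth 2 < depth 3; Process 2 involves the structurally higher constituent Manner.

Process 2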